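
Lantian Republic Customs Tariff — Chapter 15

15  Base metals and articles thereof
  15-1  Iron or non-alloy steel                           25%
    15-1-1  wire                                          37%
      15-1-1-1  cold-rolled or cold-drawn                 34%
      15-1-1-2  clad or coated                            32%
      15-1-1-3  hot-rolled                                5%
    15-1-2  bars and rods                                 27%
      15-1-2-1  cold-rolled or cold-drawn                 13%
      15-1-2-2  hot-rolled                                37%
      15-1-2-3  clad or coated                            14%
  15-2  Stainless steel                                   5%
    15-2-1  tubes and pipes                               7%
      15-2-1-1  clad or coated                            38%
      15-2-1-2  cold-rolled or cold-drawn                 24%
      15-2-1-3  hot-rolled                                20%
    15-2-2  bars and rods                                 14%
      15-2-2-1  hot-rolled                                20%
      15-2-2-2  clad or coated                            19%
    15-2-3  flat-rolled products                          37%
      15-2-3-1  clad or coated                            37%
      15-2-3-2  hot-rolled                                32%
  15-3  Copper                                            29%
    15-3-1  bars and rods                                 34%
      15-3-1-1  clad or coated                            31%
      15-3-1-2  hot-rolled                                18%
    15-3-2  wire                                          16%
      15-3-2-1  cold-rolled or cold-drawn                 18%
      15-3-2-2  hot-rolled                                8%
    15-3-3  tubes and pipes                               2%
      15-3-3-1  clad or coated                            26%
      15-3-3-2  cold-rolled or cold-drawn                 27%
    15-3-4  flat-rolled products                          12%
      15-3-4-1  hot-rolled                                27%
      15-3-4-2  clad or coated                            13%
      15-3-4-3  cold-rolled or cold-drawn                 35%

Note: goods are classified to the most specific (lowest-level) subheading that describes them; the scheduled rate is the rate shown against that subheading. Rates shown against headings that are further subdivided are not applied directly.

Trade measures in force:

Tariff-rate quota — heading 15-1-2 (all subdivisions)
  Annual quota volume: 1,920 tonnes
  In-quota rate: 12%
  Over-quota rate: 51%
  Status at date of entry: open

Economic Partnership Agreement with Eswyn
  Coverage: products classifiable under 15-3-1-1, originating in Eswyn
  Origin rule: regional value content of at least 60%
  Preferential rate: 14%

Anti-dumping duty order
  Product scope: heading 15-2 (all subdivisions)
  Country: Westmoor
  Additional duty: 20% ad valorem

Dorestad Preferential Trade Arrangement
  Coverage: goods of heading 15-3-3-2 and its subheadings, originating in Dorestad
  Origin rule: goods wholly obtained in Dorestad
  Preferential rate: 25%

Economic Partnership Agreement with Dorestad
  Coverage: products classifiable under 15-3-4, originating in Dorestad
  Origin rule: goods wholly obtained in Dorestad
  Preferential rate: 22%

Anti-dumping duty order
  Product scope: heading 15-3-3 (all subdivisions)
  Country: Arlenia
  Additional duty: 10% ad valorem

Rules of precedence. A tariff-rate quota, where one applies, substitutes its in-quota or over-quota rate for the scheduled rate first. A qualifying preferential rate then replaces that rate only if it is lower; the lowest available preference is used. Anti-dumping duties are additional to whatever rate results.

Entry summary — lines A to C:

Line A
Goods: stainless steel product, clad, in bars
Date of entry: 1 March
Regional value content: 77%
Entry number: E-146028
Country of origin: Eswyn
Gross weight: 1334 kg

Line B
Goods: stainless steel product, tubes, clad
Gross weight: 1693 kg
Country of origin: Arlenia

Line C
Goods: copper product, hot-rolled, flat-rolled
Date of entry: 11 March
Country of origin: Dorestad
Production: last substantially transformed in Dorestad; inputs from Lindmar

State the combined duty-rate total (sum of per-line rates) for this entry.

84%

Line A: stainless steel → 15-2; in bars → 15-2-2; clad → 15-2-2-2. Scheduled 19%. Eswyn agreement on 15-3-1-1: 15-2-2-2 not covered. → 19%.
Line B: stainless steel → 15-2; tubes → 15-2-1; clad → 15-2-1-1. Scheduled 38%. No special measure applies. → 38%.
Line C: copper → 15-3; flat-rolled → 15-3-4; hot-rolled → 15-3-4-1. Scheduled 27%. Dorestad agreement on 15-3-3-2: 15-3-4-1 not covered; Dorestad agreement on 15-3-4: not wholly obtained. → 27%.
Sum: 19% + 38% + 27% = 84%.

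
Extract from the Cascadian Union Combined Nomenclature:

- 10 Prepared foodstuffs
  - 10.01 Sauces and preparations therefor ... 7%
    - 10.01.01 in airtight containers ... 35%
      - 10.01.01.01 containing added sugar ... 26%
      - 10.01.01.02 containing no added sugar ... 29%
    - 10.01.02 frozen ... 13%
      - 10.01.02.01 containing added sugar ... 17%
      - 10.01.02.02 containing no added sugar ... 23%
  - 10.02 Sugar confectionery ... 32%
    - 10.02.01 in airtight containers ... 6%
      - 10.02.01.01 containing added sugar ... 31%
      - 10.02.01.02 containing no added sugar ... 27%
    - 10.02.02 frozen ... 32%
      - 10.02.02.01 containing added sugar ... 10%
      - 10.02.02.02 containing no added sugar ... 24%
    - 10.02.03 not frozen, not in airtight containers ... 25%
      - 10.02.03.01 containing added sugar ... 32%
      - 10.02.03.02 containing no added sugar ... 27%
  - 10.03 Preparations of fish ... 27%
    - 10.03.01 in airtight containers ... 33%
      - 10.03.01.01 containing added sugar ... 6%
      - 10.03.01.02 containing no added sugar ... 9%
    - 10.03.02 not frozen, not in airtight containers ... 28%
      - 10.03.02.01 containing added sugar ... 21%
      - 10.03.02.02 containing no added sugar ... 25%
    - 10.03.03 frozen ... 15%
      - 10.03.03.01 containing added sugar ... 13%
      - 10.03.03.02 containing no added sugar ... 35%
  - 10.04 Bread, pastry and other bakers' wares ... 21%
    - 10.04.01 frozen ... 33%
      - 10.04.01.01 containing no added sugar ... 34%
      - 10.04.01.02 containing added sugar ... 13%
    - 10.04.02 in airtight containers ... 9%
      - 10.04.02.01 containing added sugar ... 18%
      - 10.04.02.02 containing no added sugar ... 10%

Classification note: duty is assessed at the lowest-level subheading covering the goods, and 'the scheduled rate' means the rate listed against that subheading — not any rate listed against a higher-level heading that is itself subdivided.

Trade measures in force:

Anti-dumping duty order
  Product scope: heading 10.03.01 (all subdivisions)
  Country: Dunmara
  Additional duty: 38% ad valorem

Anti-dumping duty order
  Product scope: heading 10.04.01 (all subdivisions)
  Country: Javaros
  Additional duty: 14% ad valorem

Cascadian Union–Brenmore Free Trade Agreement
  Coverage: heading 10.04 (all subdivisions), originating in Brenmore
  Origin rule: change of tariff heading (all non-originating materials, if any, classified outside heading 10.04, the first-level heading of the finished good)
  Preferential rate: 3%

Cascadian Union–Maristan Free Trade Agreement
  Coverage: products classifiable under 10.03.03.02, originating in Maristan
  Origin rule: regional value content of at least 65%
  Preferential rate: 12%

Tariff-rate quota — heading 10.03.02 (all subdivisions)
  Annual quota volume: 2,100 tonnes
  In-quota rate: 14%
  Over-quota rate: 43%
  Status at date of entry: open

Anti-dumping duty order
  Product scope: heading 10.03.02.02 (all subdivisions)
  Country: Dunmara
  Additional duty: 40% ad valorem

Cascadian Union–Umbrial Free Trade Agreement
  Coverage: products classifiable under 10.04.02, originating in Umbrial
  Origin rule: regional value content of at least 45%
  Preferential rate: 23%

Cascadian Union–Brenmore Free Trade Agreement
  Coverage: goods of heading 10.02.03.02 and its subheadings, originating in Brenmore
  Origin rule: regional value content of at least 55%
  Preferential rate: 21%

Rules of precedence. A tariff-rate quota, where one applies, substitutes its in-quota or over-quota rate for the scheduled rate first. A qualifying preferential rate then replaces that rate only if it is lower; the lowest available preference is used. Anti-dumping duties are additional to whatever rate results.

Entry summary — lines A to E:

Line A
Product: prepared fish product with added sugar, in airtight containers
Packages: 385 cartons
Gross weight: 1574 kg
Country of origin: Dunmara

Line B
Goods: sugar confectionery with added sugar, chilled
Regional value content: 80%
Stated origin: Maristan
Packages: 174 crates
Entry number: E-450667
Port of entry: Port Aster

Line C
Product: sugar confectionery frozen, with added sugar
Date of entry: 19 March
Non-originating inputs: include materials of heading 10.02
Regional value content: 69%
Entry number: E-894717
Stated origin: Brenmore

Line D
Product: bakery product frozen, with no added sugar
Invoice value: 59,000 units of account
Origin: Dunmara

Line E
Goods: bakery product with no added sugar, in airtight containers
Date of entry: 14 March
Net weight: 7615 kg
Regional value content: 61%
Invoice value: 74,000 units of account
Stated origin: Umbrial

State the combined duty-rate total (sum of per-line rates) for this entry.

Line A: prepared fish product → 10.03; in airtight containers → 10.03.01; with added sugar → 10.03.01.01. Scheduled 6%. anti-dumping (Dunmara, 10.03.01): +38%; total 6% + 38% = 44%. → 44%.
Line B: sugar confectionery → 10.02; chilled → 10.02.03; with added sugar → 10.02.03.01. Scheduled 32%. Maristan agreement on 10.03.03.02: 10.02.03.01 not covered. → 32%.
Line C: sugar confectionery → 10.02; frozen → 10.02.02; with added sugar → 10.02.02.01. Scheduled 10%. Brenmore agreement on 10.04: 10.02.02.01 not covered; Brenmore agreement on 10.02.03.02: 10.02.02.01 not covered. → 10%.
Line D: bakery product → 10.04; frozen → 10.04.01; with no added sugar → 10.04.01.01. Scheduled 34%. No special measure applies. → 34%.
Line E: bakery product → 10.04; in airtight containers → 10.04.02; with no added sugar → 10.04.02.02. Scheduled 10%. Umbrial agreement on 10.04.02: RVC ≥ 45% → 23% available; preference 23% not lower than 10% → no reduction. → 10%.
Sum: 44% + 32% + 10% + 34% + 10% = 130%.

130%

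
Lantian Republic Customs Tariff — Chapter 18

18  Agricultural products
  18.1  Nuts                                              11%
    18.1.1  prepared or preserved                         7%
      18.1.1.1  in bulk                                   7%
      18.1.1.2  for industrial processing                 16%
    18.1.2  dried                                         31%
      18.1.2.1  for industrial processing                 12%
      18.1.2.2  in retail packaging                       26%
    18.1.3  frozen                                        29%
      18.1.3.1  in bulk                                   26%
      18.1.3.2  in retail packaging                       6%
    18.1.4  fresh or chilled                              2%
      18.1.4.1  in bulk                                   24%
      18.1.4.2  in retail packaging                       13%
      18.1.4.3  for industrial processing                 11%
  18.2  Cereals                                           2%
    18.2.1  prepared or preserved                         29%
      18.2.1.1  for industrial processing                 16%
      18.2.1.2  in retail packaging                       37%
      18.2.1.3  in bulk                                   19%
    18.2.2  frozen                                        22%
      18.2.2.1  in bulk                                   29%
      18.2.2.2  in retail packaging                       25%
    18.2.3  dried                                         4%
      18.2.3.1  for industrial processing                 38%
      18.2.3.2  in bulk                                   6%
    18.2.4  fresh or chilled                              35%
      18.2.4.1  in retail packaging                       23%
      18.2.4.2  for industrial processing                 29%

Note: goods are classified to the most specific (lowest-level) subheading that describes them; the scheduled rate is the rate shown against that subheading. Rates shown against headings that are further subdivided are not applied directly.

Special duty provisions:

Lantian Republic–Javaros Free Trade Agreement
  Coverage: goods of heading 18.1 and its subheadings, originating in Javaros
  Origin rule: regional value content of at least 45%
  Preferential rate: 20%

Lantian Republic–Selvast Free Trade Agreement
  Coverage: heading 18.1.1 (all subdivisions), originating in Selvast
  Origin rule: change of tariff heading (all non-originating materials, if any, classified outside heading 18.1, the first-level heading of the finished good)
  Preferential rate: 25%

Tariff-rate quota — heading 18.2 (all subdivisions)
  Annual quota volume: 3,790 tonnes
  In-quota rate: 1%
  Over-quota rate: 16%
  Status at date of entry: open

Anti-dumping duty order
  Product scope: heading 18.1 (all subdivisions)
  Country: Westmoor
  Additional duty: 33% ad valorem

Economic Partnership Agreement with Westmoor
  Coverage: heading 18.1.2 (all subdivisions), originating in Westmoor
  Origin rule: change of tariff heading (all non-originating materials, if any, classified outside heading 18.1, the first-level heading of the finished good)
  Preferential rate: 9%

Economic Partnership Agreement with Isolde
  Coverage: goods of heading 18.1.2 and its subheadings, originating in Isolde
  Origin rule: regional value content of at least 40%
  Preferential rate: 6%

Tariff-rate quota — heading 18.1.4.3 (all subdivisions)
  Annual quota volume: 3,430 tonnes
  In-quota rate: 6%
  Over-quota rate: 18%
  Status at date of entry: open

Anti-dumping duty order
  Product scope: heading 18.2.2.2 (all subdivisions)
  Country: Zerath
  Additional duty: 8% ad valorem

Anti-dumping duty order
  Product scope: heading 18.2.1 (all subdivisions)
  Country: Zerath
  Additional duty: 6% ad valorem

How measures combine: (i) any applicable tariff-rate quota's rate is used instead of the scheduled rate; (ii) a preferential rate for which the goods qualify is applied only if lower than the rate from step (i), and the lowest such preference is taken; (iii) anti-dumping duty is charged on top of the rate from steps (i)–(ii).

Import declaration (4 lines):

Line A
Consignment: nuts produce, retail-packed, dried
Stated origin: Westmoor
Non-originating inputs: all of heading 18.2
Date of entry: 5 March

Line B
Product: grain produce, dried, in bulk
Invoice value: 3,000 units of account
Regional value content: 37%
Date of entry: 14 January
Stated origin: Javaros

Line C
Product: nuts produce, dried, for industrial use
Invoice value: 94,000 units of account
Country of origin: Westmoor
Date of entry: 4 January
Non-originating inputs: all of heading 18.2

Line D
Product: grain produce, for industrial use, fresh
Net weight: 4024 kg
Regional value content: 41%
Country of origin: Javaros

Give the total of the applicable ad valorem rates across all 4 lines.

86%

Line A: nuts → 18.1; dried → 18.1.2; retail-packed → 18.1.2.2. Scheduled 26%. Westmoor agreement on 18.1.2: CTH met → 9% available; preferential 9%; anti-dumping (Westmoor, 18.1): +33%; total 9% + 33% = 42%. → 42%.
Line B: grain → 18.2; dried → 18.2.3; in bulk → 18.2.3.2. Scheduled 6%. quota on 18.2 open → in-quota 1%; Javaros agreement on 18.1: 18.2.3.2 not covered. → 1%.
Line C: nuts → 18.1; dried → 18.1.2; for industrial use → 18.1.2.1. Scheduled 12%. Westmoor agreement on 18.1.2: CTH met → 9% available; preferential 9%; anti-dumping (Westmoor, 18.1): +33%; total 9% + 33% = 42%. → 42%.
Line D: grain → 18.2; fresh → 18.2.4; for industrial use → 18.2.4.2. Scheduled 29%. quota on 18.2 open → in-quota 1%; Javaros agreement on 18.1: 18.2.4.2 not covered. → 1%.
Sum: 42% + 1% + 42% + 1% = 86%.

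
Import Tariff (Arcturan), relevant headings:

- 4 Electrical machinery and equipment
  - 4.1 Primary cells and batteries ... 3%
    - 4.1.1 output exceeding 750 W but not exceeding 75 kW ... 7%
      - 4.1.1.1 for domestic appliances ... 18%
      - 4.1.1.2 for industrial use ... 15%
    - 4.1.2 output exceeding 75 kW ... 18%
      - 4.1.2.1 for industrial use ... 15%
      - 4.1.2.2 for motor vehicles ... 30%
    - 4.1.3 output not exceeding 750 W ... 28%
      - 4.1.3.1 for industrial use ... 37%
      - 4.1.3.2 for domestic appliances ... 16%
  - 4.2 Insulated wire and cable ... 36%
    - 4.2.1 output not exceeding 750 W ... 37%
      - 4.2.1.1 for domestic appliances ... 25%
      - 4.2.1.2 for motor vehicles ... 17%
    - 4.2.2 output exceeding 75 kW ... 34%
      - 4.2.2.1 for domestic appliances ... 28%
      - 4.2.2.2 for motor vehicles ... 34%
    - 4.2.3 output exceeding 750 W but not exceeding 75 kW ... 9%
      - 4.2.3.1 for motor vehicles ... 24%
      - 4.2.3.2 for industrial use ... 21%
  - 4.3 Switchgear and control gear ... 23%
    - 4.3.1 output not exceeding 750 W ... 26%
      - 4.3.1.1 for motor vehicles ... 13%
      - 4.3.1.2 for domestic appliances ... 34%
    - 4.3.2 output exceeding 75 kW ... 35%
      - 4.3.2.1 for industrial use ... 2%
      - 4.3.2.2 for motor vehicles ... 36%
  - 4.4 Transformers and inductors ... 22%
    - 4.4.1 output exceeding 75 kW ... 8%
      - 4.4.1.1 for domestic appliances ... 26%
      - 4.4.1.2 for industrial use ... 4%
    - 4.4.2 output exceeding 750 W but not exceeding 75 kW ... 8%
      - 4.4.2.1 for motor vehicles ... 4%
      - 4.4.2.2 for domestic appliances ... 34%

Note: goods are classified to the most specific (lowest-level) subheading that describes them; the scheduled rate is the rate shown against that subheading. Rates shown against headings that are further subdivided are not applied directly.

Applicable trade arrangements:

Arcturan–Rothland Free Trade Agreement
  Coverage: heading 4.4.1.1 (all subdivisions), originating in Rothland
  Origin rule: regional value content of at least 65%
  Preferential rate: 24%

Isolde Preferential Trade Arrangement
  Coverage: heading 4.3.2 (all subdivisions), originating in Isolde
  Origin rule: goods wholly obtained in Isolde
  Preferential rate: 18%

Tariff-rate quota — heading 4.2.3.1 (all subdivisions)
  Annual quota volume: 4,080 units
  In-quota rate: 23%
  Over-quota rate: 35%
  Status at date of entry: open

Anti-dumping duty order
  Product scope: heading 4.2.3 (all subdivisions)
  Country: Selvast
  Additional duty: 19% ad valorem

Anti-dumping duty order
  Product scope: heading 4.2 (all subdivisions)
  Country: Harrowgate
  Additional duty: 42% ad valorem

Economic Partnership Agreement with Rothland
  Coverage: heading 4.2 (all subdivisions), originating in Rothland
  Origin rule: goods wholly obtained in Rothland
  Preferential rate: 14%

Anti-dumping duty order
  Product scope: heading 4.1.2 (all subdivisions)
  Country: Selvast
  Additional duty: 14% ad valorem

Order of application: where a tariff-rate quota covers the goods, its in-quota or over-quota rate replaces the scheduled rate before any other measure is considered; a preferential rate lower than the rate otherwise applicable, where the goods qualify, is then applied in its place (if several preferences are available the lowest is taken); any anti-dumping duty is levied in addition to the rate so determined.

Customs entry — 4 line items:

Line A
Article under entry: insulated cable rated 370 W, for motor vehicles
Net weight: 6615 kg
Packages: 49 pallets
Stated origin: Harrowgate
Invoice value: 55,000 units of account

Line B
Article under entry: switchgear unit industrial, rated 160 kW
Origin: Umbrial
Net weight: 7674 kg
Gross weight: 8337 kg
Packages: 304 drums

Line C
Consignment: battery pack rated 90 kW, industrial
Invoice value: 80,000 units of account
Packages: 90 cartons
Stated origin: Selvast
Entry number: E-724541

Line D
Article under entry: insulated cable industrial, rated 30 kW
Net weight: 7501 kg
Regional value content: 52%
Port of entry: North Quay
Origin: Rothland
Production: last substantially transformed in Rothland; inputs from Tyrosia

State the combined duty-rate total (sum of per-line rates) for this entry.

111%

Line A: insulated cable → 4.2; rated 370 W → 4.2.1; for motor vehicles → 4.2.1.2. Scheduled 17%. anti-dumping (Harrowgate, 4.2): +42%; total 17% + 42% = 59%. → 59%.
Line B: switchgear unit → 4.3; rated 160 kW → 4.3.2; industrial → 4.3.2.1. Scheduled 2%. No special measure applies. → 2%.
Line C: battery pack → 4.1; rated 90 kW → 4.1.2; industrial → 4.1.2.1. Scheduled 15%. anti-dumping (Selvast, 4.1.2): +14%; total 15% + 14% = 29%. → 29%.
Line D: insulated cable → 4.2; rated 30 kW → 4.2.3; industrial → 4.2.3.2. Scheduled 21%. Rothland agreement on 4.4.1.1: 4.2.3.2 not covered; Rothland agreement on 4.2: not wholly obtained. → 21%.
Sum: 59% + 2% + 29% + 21% = 111%.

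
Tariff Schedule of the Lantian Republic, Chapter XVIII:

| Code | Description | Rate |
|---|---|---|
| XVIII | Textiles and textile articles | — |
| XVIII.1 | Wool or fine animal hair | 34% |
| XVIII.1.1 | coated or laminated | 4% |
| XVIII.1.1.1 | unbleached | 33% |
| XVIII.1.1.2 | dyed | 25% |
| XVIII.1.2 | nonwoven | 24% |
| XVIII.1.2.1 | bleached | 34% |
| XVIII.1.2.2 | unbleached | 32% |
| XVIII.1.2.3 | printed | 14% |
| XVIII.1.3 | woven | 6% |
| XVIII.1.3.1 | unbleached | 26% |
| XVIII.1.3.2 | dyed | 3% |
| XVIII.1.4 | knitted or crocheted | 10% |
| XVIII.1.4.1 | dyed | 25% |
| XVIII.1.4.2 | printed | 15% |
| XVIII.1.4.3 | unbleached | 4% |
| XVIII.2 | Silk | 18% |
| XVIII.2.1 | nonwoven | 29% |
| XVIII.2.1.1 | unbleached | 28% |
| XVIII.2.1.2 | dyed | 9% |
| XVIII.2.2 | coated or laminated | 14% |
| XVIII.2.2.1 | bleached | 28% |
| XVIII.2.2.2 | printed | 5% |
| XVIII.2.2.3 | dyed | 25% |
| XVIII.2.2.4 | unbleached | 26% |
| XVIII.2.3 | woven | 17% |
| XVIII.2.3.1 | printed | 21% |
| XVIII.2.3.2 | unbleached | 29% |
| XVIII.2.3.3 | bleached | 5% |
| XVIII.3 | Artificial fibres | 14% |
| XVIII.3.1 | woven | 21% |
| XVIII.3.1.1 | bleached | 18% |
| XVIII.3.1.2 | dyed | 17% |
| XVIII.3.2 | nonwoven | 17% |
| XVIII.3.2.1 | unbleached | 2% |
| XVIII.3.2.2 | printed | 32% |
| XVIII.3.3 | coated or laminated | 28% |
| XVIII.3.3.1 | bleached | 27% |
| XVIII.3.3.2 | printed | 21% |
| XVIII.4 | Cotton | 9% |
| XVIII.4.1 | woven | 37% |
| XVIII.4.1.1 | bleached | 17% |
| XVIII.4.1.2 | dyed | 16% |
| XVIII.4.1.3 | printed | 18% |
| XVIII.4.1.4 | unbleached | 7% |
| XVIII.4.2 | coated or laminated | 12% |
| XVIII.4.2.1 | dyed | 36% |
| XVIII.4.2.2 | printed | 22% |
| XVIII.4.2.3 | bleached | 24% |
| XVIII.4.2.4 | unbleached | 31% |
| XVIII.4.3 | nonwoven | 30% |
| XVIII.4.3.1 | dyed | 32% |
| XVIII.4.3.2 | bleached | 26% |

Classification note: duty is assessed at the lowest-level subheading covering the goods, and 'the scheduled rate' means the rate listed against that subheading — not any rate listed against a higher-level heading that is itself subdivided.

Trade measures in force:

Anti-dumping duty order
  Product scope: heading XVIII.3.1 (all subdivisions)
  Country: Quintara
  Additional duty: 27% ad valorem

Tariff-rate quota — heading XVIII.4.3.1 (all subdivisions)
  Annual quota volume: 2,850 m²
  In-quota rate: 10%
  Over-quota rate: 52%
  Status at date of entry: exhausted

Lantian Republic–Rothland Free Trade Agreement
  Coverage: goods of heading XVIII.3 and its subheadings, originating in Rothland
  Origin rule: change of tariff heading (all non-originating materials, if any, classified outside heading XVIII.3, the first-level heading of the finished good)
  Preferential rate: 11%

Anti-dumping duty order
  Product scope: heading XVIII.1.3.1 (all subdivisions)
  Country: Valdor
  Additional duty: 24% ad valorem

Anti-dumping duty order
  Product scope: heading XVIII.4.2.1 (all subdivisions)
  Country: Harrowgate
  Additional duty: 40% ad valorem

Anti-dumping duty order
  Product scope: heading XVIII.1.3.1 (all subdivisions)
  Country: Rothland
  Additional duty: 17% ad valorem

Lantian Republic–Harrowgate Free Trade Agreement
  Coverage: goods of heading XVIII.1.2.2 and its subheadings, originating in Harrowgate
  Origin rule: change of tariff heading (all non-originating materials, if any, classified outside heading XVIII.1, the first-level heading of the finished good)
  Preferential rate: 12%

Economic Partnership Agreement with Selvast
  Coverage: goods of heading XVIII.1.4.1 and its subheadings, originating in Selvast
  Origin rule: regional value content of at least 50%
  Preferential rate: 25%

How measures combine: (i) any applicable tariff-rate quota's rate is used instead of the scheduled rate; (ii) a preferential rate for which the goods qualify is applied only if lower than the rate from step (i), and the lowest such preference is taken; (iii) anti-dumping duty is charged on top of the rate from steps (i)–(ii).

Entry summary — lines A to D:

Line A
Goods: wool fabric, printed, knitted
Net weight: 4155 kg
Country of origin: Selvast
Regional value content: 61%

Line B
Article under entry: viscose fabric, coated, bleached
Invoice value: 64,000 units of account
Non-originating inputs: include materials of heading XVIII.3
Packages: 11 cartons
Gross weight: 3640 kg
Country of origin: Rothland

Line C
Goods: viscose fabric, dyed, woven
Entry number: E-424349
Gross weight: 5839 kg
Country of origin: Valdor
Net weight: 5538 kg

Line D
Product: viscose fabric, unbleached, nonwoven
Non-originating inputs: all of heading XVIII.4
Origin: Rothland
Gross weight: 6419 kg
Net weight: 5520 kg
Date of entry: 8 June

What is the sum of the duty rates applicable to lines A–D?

Line A: wool → XVIII.1; knitted → XVIII.1.4; printed → XVIII.1.4.2. Scheduled 15%. Selvast agreement on XVIII.1.4.1: XVIII.1.4.2 not covered. → 15%.
Line B: viscose → XVIII.3; coated → XVIII.3.3; bleached → XVIII.3.3.1. Scheduled 27%. Rothland agreement on XVIII.3: CTH not met. → 27%.
Line C: viscose → XVIII.3; woven → XVIII.3.1; dyed → XVIII.3.1.2. Scheduled 17%. No special measure applies. → 17%.
Line D: viscose → XVIII.3; nonwoven → XVIII.3.2; unbleached → XVIII.3.2.1. Scheduled 2%. Rothland agreement on XVIII.3: CTH met → 11% available; preference 11% not lower than 2% → no reduction. → 2%.
Sum: 15% + 27% + 17% + 2% = 61%.

61%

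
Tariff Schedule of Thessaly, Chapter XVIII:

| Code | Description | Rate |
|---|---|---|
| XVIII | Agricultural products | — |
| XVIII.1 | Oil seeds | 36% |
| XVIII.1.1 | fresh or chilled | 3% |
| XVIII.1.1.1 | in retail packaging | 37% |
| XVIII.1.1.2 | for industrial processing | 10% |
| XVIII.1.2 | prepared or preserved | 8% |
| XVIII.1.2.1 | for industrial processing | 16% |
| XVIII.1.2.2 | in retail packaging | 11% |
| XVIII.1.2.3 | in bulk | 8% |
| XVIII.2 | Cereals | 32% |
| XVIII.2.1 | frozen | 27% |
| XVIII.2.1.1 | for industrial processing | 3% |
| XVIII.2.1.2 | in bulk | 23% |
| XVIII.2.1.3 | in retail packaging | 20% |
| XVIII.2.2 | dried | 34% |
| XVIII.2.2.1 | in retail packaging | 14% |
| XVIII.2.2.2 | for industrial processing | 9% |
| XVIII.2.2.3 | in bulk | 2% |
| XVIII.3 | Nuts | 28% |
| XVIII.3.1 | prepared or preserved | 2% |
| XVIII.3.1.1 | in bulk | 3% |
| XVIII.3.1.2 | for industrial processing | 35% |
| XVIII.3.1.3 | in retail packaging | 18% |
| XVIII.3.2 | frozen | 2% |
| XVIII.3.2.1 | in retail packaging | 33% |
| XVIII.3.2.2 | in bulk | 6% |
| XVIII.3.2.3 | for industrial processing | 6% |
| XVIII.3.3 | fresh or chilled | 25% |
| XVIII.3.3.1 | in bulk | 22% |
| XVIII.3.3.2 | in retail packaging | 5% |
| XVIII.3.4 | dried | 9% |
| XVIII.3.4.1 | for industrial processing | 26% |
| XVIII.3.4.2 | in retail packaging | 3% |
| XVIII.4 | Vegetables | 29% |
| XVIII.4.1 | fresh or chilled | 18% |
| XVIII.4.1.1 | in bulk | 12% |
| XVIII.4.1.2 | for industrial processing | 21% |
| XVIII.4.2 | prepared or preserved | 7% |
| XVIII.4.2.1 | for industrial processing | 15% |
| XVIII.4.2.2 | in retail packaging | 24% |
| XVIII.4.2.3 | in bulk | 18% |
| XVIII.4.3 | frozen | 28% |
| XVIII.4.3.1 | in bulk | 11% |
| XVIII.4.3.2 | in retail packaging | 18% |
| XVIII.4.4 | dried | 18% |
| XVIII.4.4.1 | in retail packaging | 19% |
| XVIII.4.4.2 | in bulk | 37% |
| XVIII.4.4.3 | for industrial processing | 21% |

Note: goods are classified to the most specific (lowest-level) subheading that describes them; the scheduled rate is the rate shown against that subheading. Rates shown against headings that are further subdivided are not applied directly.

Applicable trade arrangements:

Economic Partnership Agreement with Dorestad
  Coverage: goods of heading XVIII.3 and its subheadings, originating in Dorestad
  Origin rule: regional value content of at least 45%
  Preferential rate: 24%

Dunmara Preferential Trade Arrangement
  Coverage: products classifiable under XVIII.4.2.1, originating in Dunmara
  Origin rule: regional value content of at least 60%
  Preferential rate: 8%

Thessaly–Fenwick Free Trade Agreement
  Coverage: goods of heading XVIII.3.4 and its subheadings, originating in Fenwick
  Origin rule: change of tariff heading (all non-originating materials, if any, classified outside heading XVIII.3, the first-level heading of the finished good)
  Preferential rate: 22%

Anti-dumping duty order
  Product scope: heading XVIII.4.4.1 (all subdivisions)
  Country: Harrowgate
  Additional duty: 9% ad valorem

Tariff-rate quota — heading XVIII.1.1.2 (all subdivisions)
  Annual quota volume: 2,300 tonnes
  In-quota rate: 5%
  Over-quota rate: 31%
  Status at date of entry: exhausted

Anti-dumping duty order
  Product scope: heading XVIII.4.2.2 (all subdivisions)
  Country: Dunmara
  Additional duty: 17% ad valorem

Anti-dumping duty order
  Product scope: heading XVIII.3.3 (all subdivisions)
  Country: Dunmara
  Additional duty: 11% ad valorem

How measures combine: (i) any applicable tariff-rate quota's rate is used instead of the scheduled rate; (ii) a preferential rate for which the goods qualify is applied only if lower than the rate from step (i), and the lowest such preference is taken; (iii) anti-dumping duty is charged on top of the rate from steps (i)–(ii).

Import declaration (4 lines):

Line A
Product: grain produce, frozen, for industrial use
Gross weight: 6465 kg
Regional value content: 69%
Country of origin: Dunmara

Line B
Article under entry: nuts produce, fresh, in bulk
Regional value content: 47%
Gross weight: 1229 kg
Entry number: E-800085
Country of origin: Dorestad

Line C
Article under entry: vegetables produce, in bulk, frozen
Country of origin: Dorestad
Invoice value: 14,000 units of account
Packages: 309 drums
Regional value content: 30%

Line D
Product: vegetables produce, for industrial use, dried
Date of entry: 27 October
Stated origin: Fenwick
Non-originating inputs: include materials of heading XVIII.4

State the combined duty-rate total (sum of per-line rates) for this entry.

Line A: grain → XVIII.2; frozen → XVIII.2.1; for industrial use → XVIII.2.1.1. Scheduled 3%. Dunmara agreement on XVIII.4.2.1: XVIII.2.1.1 not covered. → 3%.
Line B: nuts → XVIII.3; fresh → XVIII.3.3; in bulk → XVIII.3.3.1. Scheduled 22%. Dorestad agreement on XVIII.3: RVC ≥ 45% → 24% available; preference 24% not lower than 22% → no reduction. → 22%.
Line C: vegetables → XVIII.4; frozen → XVIII.4.3; in bulk → XVIII.4.3.1. Scheduled 11%. Dorestad agreement on XVIII.3: XVIII.4.3.1 not covered. → 11%.
Line D: vegetables → XVIII.4; dried → XVIII.4.4; for industrial use → XVIII.4.4.3. Scheduled 21%. Fenwick agreement on XVIII.3.4: XVIII.4.4.3 not covered. → 21%.
Sum: 3% + 22% + 11% + 21% = 57%.

57%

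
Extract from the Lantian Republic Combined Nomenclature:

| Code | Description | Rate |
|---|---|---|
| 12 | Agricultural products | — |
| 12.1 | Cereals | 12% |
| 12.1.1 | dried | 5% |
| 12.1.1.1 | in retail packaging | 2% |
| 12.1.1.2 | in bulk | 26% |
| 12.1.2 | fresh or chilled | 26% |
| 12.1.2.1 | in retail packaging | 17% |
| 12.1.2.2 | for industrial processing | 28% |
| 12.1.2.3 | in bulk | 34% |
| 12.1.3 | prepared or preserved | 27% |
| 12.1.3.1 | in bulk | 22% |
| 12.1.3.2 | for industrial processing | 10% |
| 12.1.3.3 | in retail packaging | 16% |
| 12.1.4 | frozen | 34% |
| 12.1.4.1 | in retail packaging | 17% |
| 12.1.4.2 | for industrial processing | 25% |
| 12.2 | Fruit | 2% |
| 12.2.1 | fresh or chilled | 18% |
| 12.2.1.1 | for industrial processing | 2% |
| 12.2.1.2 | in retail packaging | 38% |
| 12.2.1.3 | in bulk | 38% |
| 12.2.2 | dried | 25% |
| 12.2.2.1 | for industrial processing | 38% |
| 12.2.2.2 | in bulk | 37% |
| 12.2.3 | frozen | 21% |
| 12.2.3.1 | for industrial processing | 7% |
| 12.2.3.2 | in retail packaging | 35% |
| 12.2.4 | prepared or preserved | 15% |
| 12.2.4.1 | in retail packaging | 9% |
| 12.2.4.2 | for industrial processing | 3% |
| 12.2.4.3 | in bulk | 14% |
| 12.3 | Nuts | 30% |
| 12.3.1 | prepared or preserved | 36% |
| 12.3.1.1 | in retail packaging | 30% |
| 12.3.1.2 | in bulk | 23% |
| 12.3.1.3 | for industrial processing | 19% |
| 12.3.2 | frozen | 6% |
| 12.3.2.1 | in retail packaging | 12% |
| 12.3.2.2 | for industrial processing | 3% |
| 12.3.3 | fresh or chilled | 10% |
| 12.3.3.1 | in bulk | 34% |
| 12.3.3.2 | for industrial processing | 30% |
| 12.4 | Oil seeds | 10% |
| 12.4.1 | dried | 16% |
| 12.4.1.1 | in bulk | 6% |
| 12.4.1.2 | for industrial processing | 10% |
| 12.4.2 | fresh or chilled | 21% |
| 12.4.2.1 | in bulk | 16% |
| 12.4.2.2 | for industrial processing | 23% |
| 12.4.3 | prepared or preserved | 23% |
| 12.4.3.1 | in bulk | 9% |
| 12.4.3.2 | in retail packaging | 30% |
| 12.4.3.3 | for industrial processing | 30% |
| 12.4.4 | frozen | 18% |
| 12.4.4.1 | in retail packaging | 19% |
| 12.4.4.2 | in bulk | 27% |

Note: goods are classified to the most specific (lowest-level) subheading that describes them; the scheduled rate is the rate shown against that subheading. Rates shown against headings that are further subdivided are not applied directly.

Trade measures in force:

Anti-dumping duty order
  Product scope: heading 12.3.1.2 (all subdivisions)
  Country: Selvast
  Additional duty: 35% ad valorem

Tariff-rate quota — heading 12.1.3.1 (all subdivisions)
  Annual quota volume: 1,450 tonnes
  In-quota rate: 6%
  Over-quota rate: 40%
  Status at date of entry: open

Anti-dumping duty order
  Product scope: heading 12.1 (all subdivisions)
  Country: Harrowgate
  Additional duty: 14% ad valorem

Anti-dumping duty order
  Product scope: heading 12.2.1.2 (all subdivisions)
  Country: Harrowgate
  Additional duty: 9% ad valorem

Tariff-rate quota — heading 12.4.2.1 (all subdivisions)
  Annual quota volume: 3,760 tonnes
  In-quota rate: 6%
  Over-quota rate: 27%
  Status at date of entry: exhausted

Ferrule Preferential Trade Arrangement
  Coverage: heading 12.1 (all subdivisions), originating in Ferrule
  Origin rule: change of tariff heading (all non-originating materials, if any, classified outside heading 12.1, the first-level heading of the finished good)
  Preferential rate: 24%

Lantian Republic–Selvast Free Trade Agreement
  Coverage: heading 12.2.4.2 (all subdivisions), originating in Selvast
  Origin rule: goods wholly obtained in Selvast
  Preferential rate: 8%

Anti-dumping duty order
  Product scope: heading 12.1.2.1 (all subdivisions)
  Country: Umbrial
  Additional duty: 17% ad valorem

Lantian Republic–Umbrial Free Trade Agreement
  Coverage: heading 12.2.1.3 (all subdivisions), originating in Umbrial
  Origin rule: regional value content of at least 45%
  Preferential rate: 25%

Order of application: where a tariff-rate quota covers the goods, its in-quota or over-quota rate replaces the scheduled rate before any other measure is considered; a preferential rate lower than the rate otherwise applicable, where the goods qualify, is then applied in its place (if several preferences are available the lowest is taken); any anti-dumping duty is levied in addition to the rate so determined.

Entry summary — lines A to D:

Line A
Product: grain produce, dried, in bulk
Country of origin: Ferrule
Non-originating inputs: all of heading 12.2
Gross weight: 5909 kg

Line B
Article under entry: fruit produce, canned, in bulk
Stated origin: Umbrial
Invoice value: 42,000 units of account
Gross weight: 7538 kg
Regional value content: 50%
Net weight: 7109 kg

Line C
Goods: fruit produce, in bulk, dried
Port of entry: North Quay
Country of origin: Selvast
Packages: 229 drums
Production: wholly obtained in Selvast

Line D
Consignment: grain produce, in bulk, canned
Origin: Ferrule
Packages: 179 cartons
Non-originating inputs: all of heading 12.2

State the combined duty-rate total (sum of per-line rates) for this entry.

81%

Line A: grain → 12.1; dried → 12.1.1; in bulk → 12.1.1.2. Scheduled 26%. Ferrule agreement on 12.1: CTH met → 24% available; preferential 24%. → 24%.
Line B: fruit → 12.2; canned → 12.2.4; in bulk → 12.2.4.3. Scheduled 14%. Umbrial agreement on 12.2.1.3: 12.2.4.3 not covered. → 14%.
Line C: fruit → 12.2; dried → 12.2.2; in bulk → 12.2.2.2. Scheduled 37%. Selvast agreement on 12.2.4.2: 12.2.2.2 not covered. → 37%.
Line D: grain → 12.1; canned → 12.1.3; in bulk → 12.1.3.1. Scheduled 22%. quota on 12.1.3.1 open → in-quota 6%; Ferrule agreement on 12.1: CTH met → 24% available; preference 24% not lower than 6% → no reduction. → 6%.
Sum: 24% + 14% + 37% + 6% = 81%.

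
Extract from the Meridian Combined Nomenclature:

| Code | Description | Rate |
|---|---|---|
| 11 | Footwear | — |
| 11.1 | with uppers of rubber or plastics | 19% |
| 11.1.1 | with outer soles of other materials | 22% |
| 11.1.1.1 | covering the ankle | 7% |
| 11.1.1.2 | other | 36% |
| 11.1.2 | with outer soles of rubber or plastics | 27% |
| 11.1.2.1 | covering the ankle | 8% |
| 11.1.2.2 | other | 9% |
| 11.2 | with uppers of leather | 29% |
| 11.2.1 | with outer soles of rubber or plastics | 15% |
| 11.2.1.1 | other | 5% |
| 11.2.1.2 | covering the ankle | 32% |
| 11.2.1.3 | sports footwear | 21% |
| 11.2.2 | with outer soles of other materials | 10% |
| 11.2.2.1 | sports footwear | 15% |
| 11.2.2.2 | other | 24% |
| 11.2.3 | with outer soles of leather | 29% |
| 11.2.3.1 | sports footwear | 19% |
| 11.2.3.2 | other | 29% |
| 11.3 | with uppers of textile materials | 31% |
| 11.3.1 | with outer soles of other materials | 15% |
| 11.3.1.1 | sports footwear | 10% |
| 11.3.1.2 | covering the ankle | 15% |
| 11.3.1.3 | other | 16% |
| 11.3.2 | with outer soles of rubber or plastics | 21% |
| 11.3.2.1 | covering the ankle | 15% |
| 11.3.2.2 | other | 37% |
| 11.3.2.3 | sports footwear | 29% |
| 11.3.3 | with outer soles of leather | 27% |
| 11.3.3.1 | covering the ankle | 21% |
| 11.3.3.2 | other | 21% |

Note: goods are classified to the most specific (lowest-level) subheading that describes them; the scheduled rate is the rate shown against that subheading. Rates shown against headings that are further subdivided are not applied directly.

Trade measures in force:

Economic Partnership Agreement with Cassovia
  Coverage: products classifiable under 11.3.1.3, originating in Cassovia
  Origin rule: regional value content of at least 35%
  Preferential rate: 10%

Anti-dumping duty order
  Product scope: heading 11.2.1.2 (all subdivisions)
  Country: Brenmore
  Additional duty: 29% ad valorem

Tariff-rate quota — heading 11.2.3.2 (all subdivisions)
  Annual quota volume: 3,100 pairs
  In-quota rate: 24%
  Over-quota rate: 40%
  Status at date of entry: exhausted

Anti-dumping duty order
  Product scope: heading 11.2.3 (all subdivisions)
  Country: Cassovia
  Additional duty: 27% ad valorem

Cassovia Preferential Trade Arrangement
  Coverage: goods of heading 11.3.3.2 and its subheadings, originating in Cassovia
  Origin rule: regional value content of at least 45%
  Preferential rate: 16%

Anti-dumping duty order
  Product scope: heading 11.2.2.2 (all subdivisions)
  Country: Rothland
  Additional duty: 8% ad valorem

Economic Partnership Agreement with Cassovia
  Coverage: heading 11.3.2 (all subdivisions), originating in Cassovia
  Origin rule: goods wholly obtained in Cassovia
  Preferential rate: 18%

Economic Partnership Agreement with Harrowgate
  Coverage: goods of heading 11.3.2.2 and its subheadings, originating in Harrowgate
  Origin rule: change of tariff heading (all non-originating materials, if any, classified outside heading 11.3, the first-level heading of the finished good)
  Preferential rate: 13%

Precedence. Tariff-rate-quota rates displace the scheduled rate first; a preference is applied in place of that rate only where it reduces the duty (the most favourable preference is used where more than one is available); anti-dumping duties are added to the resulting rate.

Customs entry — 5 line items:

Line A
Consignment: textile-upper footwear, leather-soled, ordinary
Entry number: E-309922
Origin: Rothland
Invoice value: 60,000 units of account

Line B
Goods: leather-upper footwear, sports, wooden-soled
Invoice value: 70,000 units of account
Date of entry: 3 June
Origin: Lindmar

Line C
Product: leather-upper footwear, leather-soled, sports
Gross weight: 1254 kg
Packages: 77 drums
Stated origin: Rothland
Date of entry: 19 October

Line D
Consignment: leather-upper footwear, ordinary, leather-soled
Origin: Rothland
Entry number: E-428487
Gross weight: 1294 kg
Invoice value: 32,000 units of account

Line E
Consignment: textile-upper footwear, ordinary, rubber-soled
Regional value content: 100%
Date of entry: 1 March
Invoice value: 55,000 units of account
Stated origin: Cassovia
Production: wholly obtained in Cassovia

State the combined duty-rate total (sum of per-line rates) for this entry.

Line A: textile-upper → 11.3; leather-soled → 11.3.3; ordinary → 11.3.3.2. Scheduled 21%. No special measure applies. → 21%.
Line B: leather-upper → 11.2; wooden-soled → 11.2.2; sports → 11.2.2.1. Scheduled 15%. No special measure applies. → 15%.
Line C: leather-upper → 11.2; leather-soled → 11.2.3; sports → 11.2.3.1. Scheduled 19%. No special measure applies. → 19%.
Line D: leather-upper → 11.2; leather-soled → 11.2.3; ordinary → 11.2.3.2. Scheduled 29%. quota on 11.2.3.2 exhausted → over-quota 40%. → 40%.
Line E: textile-upper → 11.3; rubber-soled → 11.3.2; ordinary → 11.3.2.2. Scheduled 37%. Cassovia agreement on 11.3.1.3: 11.3.2.2 not covered; Cassovia agreement on 11.3.3.2: 11.3.2.2 not covered; Cassovia agreement on 11.3.2: wholly obtained → 18% available; preferential 18%. → 18%.
Sum: 21% + 15% + 19% + 40% + 18% = 113%.

113%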